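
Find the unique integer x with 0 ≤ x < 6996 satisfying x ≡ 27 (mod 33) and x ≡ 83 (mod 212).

Write x = 27 + 33·k. Then 33·k ≡ 83 − 27 ≡ 56 (mod 212).
Need 33⁻¹ mod 212. Extended Euclid on (212, 33):
212 = 6×33 + 14
33 = 2×14 + 5
14 = 2×5 + 4
5 = 1×4 + 1
4 = 4×1 + 0
Back-substitute:
1 = 5 − 4
1 = −14 + 3·5
1 = 3·33 − 7·14
1 = −7·212 + 45·33
33⁻¹ ≡ 45 (mod 212), so k ≡ 45·56 ≡ 188 (mod 212).
x = 27 + 33·188 = 6231.

6231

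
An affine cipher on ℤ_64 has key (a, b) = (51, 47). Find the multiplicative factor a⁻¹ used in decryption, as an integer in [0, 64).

59

Run Euclid on (64, 51):
64 = 1·51 + 13
51 = 3·13 + 12
13 = 1·12 + 1
12 = 12·1 + 0
gcd = 1, so the inverse exists. Back-substitute:
1 = 13 − 12
1 = −51 + 4·13
1 = 4·64 − 5·51
Thus 51·(-5) ≡ 1 (mod 64); reducing, -5 mod 64 = 59.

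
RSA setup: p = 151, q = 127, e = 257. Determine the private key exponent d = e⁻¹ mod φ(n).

11693

φ(n) = (p−1)(q−1) = 150·126 = 18900.
Need d with 257·d ≡ 1 (mod 18900). Apply the extended Euclidean algorithm:
18900 = 73*257 + 139
257 = 1*139 + 118
139 = 1*118 + 21
118 = 5*21 + 13
21 = 1*13 + 8
13 = 1*8 + 5
8 = 1*5 + 3
5 = 1*3 + 2
3 = 1*2 + 1
2 = 2*1 + 0
Back-substitute:
1 = 3 − 2
1 = −5 + 2·3
1 = 2·8 − 3·5
1 = −3·13 + 5·8
1 = 5·21 − 8·13
1 = −8·118 + 45·21
1 = 45·139 − 53·118
1 = −53·257 + 98·139
1 = 98·18900 − 7207·257
So 257·(-7207) ≡ 1 (mod 18900), hence d ≡ -7207 ≡ 11693 (mod 18900).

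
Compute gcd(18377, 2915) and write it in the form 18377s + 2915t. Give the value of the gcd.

Apply Euclid's algorithm to 18377 and 2915:
18377 = 6*2915 + 887
2915 = 3*887 + 254
887 = 3*254 + 125
254 = 2*125 + 4
125 = 31*4 + 1
4 = 4*1 + 0
gcd(18377, 2915) = 1.
Working backward:
1 = 125 − 31·4
1 = −31·254 + 63·125
1 = 63·887 − 220·254
1 = −220·2915 + 723·887
1 = 723·18377 − 4558·2915
So 1 = (723)·18377 + (-4558)·2915.

1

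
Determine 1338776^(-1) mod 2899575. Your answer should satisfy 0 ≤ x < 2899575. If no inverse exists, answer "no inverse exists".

Apply the Euclidean algorithm to 2899575 and 1338776:
2899575 = 2*1338776 + 222023
1338776 = 6*222023 + 6638
222023 = 33*6638 + 2969
6638 = 2*2969 + 700
2969 = 4*700 + 169
700 = 4*169 + 24
169 = 7*24 + 1
24 = 24*1 + 0
The gcd is 1. Working backward:
1 = 169 − 7·24
1 = −7·700 + 29·169
1 = 29·2969 − 123·700
1 = −123·6638 + 275·2969
1 = 275·222023 − 9198·6638
1 = −9198·1338776 + 55463·222023
1 = 55463·2899575 − 120124·1338776
Thus 1338776·(-120124) ≡ 1 (mod 2899575); reducing, -120124 mod 2899575 = 2779451.

2779451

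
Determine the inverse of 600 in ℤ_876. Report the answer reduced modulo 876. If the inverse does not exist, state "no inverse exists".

Compute gcd(600, 876):
876 = 1·600 + 276
600 = 2·276 + 48
276 = 5·48 + 36
48 = 1·36 + 12
36 = 3·12 + 0
Since gcd = 12 > 1, 600 is not a unit mod 876.

no inverse exists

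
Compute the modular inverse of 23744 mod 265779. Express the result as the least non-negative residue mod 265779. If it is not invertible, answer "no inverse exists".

gcd(265779, 23744) by repeated division:
265779 = 11·23744 + 4595
23744 = 5·4595 + 769
4595 = 5·769 + 750
769 = 1·750 + 19
750 = 39·19 + 9
19 = 2·9 + 1
9 = 9·1 + 0
Since gcd(23744, 265779) = 1, back-substitute to write 1 as a combination:
1 = 19 − 2·9
1 = −2·750 + 79·19
1 = 79·769 − 81·750
1 = −81·4595 + 484·769
1 = 484·23744 − 2501·4595
1 = −2501·265779 + 27995·23744
So 23744·27995 ≡ 1 (mod 265779).

27995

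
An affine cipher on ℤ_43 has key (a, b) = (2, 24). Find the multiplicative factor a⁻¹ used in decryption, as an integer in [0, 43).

22

Extended Euclidean algorithm:
43 = 21×2 + 1
2 = 2×1 + 0
The gcd is 1. Working backward:
1 = 43 − 21·2
Hence 2⁻¹ ≡ -21 ≡ 22 (mod 43).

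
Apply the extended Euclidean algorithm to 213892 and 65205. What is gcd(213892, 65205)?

7

Euclidean algorithm:
213892 = 3*65205 + 18277
65205 = 3*18277 + 10374
18277 = 1*10374 + 7903
10374 = 1*7903 + 2471
7903 = 3*2471 + 490
2471 = 5*490 + 21
490 = 23*21 + 7
21 = 3*7 + 0
gcd(213892, 65205) = 7.
Back-substituting:
7 = 490 − 23·21
7 = −23·2471 + 116·490
7 = 116·7903 − 371·2471
7 = −371·10374 + 487·7903
7 = 487·18277 − 858·10374
7 = −858·65205 + 3061·18277
7 = 3061·213892 − 10041·65205
So 7 = (3061)·213892 + (-10041)·65205.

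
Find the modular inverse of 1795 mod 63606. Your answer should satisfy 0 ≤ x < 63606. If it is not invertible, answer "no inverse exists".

48865

gcd(63606, 1795) by repeated division:
63606 = 35*1795 + 781
1795 = 2*781 + 233
781 = 3*233 + 82
233 = 2*82 + 69
82 = 1*69 + 13
69 = 5*13 + 4
13 = 3*4 + 1
4 = 4*1 + 0
The gcd is 1. Working backward:
1 = 13 − 3·4
1 = −3·69 + 16·13
1 = 16·82 − 19·69
1 = −19·233 + 54·82
1 = 54·781 − 181·233
1 = −181·1795 + 416·781
1 = 416·63606 − 14741·1795
Hence 1795⁻¹ ≡ -14741 ≡ 48865 (mod 63606).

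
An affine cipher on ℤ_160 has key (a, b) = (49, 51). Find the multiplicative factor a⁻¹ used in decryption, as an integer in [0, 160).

gcd(160, 49) by repeated division:
160 = 3×49 + 13
49 = 3×13 + 10
13 = 1×10 + 3
10 = 3×3 + 1
3 = 3×1 + 0
The gcd is 1. Working backward:
1 = 10 − 3·3
1 = −3·13 + 4·10
1 = 4·49 − 15·13
1 = −15·160 + 49·49
So 49·49 ≡ 1 (mod 160).

49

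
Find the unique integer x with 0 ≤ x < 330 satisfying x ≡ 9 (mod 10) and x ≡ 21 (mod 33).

219

Write x = 9 + 10·k. Then 10·k ≡ 21 − 9 ≡ 12 (mod 33).
Need 10⁻¹ mod 33. Extended Euclid on (33, 10):
33 = 3*10 + 3
10 = 3*3 + 1
3 = 3*1 + 0
Back-substitute:
1 = 10 − 3·3
1 = −3·33 + 10·10
10⁻¹ ≡ 10 (mod 33), so k ≡ 10·12 ≡ 21 (mod 33).
x = 9 + 10·21 = 219.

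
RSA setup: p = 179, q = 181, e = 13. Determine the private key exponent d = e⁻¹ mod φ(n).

φ(n) = (p−1)(q−1) = 178·180 = 32040.
Need d with 13·d ≡ 1 (mod 32040). Apply the extended Euclidean algorithm:
32040 = 2464*13 + 8
13 = 1*8 + 5
8 = 1*5 + 3
5 = 1*3 + 2
3 = 1*2 + 1
2 = 2*1 + 0
Back-substitute:
1 = 3 − 2
1 = −5 + 2·3
1 = 2·8 − 3·5
1 = −3·13 + 5·8
1 = 5·32040 − 12323·13
So 13·(-12323) ≡ 1 (mod 32040), hence d ≡ -12323 ≡ 19717 (mod 32040).

19717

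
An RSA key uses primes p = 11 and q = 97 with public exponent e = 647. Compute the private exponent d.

φ(n) = (p−1)(q−1) = 10·96 = 960.
Need d with 647·d ≡ 1 (mod 960). Apply the extended Euclidean algorithm:
960 = 1·647 + 313
647 = 2·313 + 21
313 = 14·21 + 19
21 = 1·19 + 2
19 = 9·2 + 1
2 = 2·1 + 0
Back-substitute:
1 = 19 − 9·2
1 = −9·21 + 10·19
1 = 10·313 − 149·21
1 = −149·647 + 308·313
1 = 308·960 − 457·647
So 647·(-457) ≡ 1 (mod 960), hence d ≡ -457 ≡ 503 (mod 960).

503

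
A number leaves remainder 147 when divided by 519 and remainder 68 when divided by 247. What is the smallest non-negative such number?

Write x = 147 + 519·k. Then 519·k ≡ 68 − 147 ≡ 168 (mod 247).
Need 519⁻¹ mod 247. Extended Euclid on (247, 25):
247 = 9·25 + 22
25 = 1·22 + 3
22 = 7·3 + 1
3 = 3·1 + 0
Back-substitute:
1 = 22 − 7·3
1 = −7·25 + 8·22
1 = 8·247 − 79·25
519⁻¹ ≡ 168 (mod 247), so k ≡ 168·168 ≡ 66 (mod 247).
x = 147 + 519·66 = 34401.

34401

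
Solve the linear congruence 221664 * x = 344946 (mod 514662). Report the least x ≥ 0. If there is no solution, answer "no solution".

First find gcd(221664, 514662):
514662 = 2×221664 + 71334
221664 = 3×71334 + 7662
71334 = 9×7662 + 2376
7662 = 3×2376 + 534
2376 = 4×534 + 240
534 = 2×240 + 54
240 = 4×54 + 24
54 = 2×24 + 6
24 = 4×6 + 0
gcd = 6 and 6 | 344946, so solutions exist. Divide through by 6: 36944x ≡ 57491 (mod 85777).
Now find 36944⁻¹ mod 85777:
85777 = 2*36944 + 11889
36944 = 3*11889 + 1277
11889 = 9*1277 + 396
1277 = 3*396 + 89
396 = 4*89 + 40
89 = 2*40 + 9
40 = 4*9 + 4
9 = 2*4 + 1
4 = 4*1 + 0
Back-substitute:
1 = 9 − 2·4
1 = −2·40 + 9·9
1 = 9·89 − 20·40
1 = −20·396 + 89·89
1 = 89·1277 − 287·396
1 = −287·11889 + 2672·1277
1 = 2672·36944 − 8303·11889
1 = −8303·85777 + 19278·36944
So 36944⁻¹ ≡ 19278 (mod 85777).
Then x ≡ 19278·57491 ≡ 72658 (mod 85777); the smallest non-negative solution is x = 72658.

72658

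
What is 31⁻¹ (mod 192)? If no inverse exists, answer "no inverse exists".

gcd(192, 31) by repeated division:
192 = 6*31 + 6
31 = 5*6 + 1
6 = 6*1 + 0
Since gcd(31, 192) = 1, back-substitute to write 1 as a combination:
1 = 31 − 5·6
1 = −5·192 + 31·31
So 31·31 ≡ 1 (mod 192).

31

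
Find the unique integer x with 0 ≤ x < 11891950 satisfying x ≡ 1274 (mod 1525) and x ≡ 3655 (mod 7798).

7045249

Write x = 1274 + 1525·k. Then 1525·k ≡ 3655 − 1274 ≡ 2381 (mod 7798).
Need 1525⁻¹ mod 7798. Extended Euclid on (7798, 1525):
7798 = 5*1525 + 173
1525 = 8*173 + 141
173 = 1*141 + 32
141 = 4*32 + 13
32 = 2*13 + 6
13 = 2*6 + 1
6 = 6*1 + 0
Back-substitute:
1 = 13 − 2·6
1 = −2·32 + 5·13
1 = 5·141 − 22·32
1 = −22·173 + 27·141
1 = 27·1525 − 238·173
1 = −238·7798 + 1217·1525
1525⁻¹ ≡ 1217 (mod 7798), so k ≡ 1217·2381 ≡ 4619 (mod 7798).
x = 1274 + 1525·4619 = 7045249.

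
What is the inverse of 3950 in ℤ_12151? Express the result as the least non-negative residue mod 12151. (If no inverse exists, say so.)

Run Euclid on (12151, 3950):
12151 = 3·3950 + 301
3950 = 13·301 + 37
301 = 8·37 + 5
37 = 7·5 + 2
5 = 2·2 + 1
2 = 2·1 + 0
gcd = 1, so the inverse exists. Back-substitute:
1 = 5 − 2·2
1 = −2·37 + 15·5
1 = 15·301 − 122·37
1 = −122·3950 + 1601·301
1 = 1601·12151 − 4925·3950
Thus 3950·(-4925) ≡ 1 (mod 12151); reducing, -4925 mod 12151 = 7226.

7226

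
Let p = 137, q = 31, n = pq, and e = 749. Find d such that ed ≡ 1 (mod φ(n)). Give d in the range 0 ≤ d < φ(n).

φ(n) = (p−1)(q−1) = 136·30 = 4080.
Need d with 749·d ≡ 1 (mod 4080). Apply the extended Euclidean algorithm:
4080 = 5·749 + 335
749 = 2·335 + 79
335 = 4·79 + 19
79 = 4·19 + 3
19 = 6·3 + 1
3 = 3·1 + 0
Back-substitute:
1 = 19 − 6·3
1 = −6·79 + 25·19
1 = 25·335 − 106·79
1 = −106·749 + 237·335
1 = 237·4080 − 1291·749
So 749·(-1291) ≡ 1 (mod 4080), hence d ≡ -1291 ≡ 2789 (mod 4080).

2789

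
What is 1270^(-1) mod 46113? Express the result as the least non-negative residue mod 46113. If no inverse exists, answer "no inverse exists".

Apply the Euclidean algorithm to 46113 and 1270:
46113 = 36*1270 + 393
1270 = 3*393 + 91
393 = 4*91 + 29
91 = 3*29 + 4
29 = 7*4 + 1
4 = 4*1 + 0
The gcd is 1. Working backward:
1 = 29 − 7·4
1 = −7·91 + 22·29
1 = 22·393 − 95·91
1 = −95·1270 + 307·393
1 = 307·46113 − 11147·1270
So 1270·(-11147) ≡ 1 (mod 46113), and -11147 ≡ 34966 (mod 46113).

34966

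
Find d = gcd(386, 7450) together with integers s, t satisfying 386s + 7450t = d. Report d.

2

Euclidean algorithm:
7450 = 19*386 + 116
386 = 3*116 + 38
116 = 3*38 + 2
38 = 19*2 + 0
gcd(386, 7450) = 2.
Back-substituting:
2 = 116 − 3·38
2 = −3·386 + 10·116
2 = 10·7450 − 193·386
So 2 = (10)·7450 + (-193)·386.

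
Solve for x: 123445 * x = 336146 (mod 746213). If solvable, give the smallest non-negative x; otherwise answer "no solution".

718790

First find gcd(123445, 746213):
746213 = 6*123445 + 5543
123445 = 22*5543 + 1499
5543 = 3*1499 + 1046
1499 = 1*1046 + 453
1046 = 2*453 + 140
453 = 3*140 + 33
140 = 4*33 + 8
33 = 4*8 + 1
8 = 8*1 + 0
gcd = 1, so a unique solution mod 746213 exists.
Back-substitute for the Bézout coefficients:
1 = 33 − 4·8
1 = −4·140 + 17·33
1 = 17·453 − 55·140
1 = −55·1046 + 127·453
1 = 127·1499 − 182·1046
1 = −182·5543 + 673·1499
1 = 673·123445 − 14988·5543
1 = −14988·746213 + 90601·123445
So 123445·(90601) ≡ 1 (mod 746213), giving 123445⁻¹ ≡ 90601.
x ≡ 123445⁻¹·336146 ≡ 90601·336146 ≡ 718790 (mod 746213).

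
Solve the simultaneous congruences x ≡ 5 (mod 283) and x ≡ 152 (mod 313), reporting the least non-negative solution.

25192

Write x = 5 + 283·k. Then 283·k ≡ 152 − 5 ≡ 147 (mod 313).
Need 283⁻¹ mod 313. Extended Euclid on (313, 283):
313 = 1*283 + 30
283 = 9*30 + 13
30 = 2*13 + 4
13 = 3*4 + 1
4 = 4*1 + 0
Back-substitute:
1 = 13 − 3·4
1 = −3·30 + 7·13
1 = 7·283 − 66·30
1 = −66·313 + 73·283
283⁻¹ ≡ 73 (mod 313), so k ≡ 73·147 ≡ 89 (mod 313).
x = 5 + 283·89 = 25192.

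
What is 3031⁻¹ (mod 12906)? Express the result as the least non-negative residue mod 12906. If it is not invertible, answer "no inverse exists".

10777

Apply the Euclidean algorithm to 12906 and 3031:
12906 = 4×3031 + 782
3031 = 3×782 + 685
782 = 1×685 + 97
685 = 7×97 + 6
97 = 16×6 + 1
6 = 6×1 + 0
Since gcd(3031, 12906) = 1, back-substitute to write 1 as a combination:
1 = 97 − 16·6
1 = −16·685 + 113·97
1 = 113·782 − 129·685
1 = −129·3031 + 500·782
1 = 500·12906 − 2129·3031
Thus 3031·(-2129) ≡ 1 (mod 12906); reducing, -2129 mod 12906 = 10777.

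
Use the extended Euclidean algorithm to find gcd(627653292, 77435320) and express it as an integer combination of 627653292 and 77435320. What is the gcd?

Apply Euclid's algorithm to 627653292 and 77435320:
627653292 = 8·77435320 + 8170732
77435320 = 9·8170732 + 3898732
8170732 = 2·3898732 + 373268
3898732 = 10·373268 + 166052
373268 = 2·166052 + 41164
166052 = 4·41164 + 1396
41164 = 29·1396 + 680
1396 = 2·680 + 36
680 = 18·36 + 32
36 = 1·32 + 4
32 = 8·4 + 0
gcd(627653292, 77435320) = 4.
Express as a combination:
4 = 36 − 32
4 = −680 + 19·36
4 = 19·1396 − 39·680
4 = −39·41164 + 1150·1396
4 = 1150·166052 − 4639·41164
4 = −4639·373268 + 10428·166052
4 = 10428·3898732 − 108919·373268
4 = −108919·8170732 + 228266·3898732
4 = 228266·77435320 − 2163313·8170732
4 = −2163313·627653292 + 17534770·77435320
So 4 = (-2163313)·627653292 + (17534770)·77435320.

4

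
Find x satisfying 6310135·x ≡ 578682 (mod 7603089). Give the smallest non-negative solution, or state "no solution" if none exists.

17088

First find gcd(6310135, 7603089):
7603089 = 1×6310135 + 1292954
6310135 = 4×1292954 + 1138319
1292954 = 1×1138319 + 154635
1138319 = 7×154635 + 55874
154635 = 2×55874 + 42887
55874 = 1×42887 + 12987
42887 = 3×12987 + 3926
12987 = 3×3926 + 1209
3926 = 3×1209 + 299
1209 = 4×299 + 13
299 = 23×13 + 0
gcd = 13 and 13 | 578682, so solutions exist. Divide through by 13: 485395x ≡ 44514 (mod 584853).
Now find 485395⁻¹ mod 584853:
584853 = 1·485395 + 99458
485395 = 4·99458 + 87563
99458 = 1·87563 + 11895
87563 = 7·11895 + 4298
11895 = 2·4298 + 3299
4298 = 1·3299 + 999
3299 = 3·999 + 302
999 = 3·302 + 93
302 = 3·93 + 23
93 = 4·23 + 1
23 = 23·1 + 0
Back-substitute:
1 = 93 − 4·23
1 = −4·302 + 13·93
1 = 13·999 − 43·302
1 = −43·3299 + 142·999
1 = 142·4298 − 185·3299
1 = −185·11895 + 512·4298
1 = 512·87563 − 3769·11895
1 = −3769·99458 + 4281·87563
1 = 4281·485395 − 20893·99458
1 = −20893·584853 + 25174·485395
So 485395⁻¹ ≡ 25174 (mod 584853).
Then x ≡ 25174·44514 ≡ 17088 (mod 584853); the smallest non-negative solution is x = 17088.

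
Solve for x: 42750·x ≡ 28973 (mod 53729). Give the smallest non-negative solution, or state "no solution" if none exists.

First find gcd(42750, 53729):
53729 = 1×42750 + 10979
42750 = 3×10979 + 9813
10979 = 1×9813 + 1166
9813 = 8×1166 + 485
1166 = 2×485 + 196
485 = 2×196 + 93
196 = 2×93 + 10
93 = 9×10 + 3
10 = 3×3 + 1
3 = 3×1 + 0
gcd = 1, so a unique solution mod 53729 exists.
Back-substitute for the Bézout coefficients:
1 = 10 − 3·3
1 = −3·93 + 28·10
1 = 28·196 − 59·93
1 = −59·485 + 146·196
1 = 146·1166 − 351·485
1 = −351·9813 + 2954·1166
1 = 2954·10979 − 3305·9813
1 = −3305·42750 + 12869·10979
1 = 12869·53729 − 16174·42750
So 42750·(-16174) ≡ 1 (mod 53729), giving 42750⁻¹ ≡ 37555.
x ≡ 42750⁻¹·28973 ≡ 37555·28973 ≡ 15036 (mod 53729).

15036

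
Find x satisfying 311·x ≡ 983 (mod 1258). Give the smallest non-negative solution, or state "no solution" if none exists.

First find gcd(311, 1258):
1258 = 4*311 + 14
311 = 22*14 + 3
14 = 4*3 + 2
3 = 1*2 + 1
2 = 2*1 + 0
gcd = 1, so a unique solution mod 1258 exists.
Back-substitute for the Bézout coefficients:
1 = 3 − 2
1 = −14 + 5·3
1 = 5·311 − 111·14
1 = −111·1258 + 449·311
So 311·(449) ≡ 1 (mod 1258), giving 311⁻¹ ≡ 449.
x ≡ 311⁻¹·983 ≡ 449·983 ≡ 1067 (mod 1258).

1067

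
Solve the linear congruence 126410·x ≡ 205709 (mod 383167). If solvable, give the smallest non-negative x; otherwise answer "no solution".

225831

First find gcd(126410, 383167):
383167 = 3*126410 + 3937
126410 = 32*3937 + 426
3937 = 9*426 + 103
426 = 4*103 + 14
103 = 7*14 + 5
14 = 2*5 + 4
5 = 1*4 + 1
4 = 4*1 + 0
gcd = 1, so a unique solution mod 383167 exists.
Back-substitute for the Bézout coefficients:
1 = 5 − 4
1 = −14 + 3·5
1 = 3·103 − 22·14
1 = −22·426 + 91·103
1 = 91·3937 − 841·426
1 = −841·126410 + 27003·3937
1 = 27003·383167 − 81850·126410
So 126410·(-81850) ≡ 1 (mod 383167), giving 126410⁻¹ ≡ 301317.
x ≡ 126410⁻¹·205709 ≡ 301317·205709 ≡ 225831 (mod 383167).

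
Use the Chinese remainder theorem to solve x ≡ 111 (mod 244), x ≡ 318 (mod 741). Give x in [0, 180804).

164079

Write x = 111 + 244·k. Then 244·k ≡ 318 − 111 ≡ 207 (mod 741).
Need 244⁻¹ mod 741. Extended Euclid on (741, 244):
741 = 3×244 + 9
244 = 27×9 + 1
9 = 9×1 + 0
Back-substitute:
1 = 244 − 27·9
1 = −27·741 + 82·244
244⁻¹ ≡ 82 (mod 741), so k ≡ 82·207 ≡ 672 (mod 741).
x = 111 + 244·672 = 164079.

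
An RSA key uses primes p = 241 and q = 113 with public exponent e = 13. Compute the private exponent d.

20677

φ(n) = (p−1)(q−1) = 240·112 = 26880.
Need d with 13·d ≡ 1 (mod 26880). Apply the extended Euclidean algorithm:
26880 = 2067·13 + 9
13 = 1·9 + 4
9 = 2·4 + 1
4 = 4·1 + 0
Back-substitute:
1 = 9 − 2·4
1 = −2·13 + 3·9
1 = 3·26880 − 6203·13
So 13·(-6203) ≡ 1 (mod 26880), hence d ≡ -6203 ≡ 20677 (mod 26880).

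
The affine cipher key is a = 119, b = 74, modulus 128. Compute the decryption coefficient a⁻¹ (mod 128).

71

Apply the Euclidean algorithm to 128 and 119:
128 = 1×119 + 9
119 = 13×9 + 2
9 = 4×2 + 1
2 = 2×1 + 0
The gcd is 1. Working backward:
1 = 9 − 4·2
1 = −4·119 + 53·9
1 = 53·128 − 57·119
So 119·(-57) ≡ 1 (mod 128), and -57 ≡ 71 (mod 128).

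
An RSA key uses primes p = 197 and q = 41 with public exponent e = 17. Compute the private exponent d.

5073

φ(n) = (p−1)(q−1) = 196·40 = 7840.
Need d with 17·d ≡ 1 (mod 7840). Apply the extended Euclidean algorithm:
7840 = 461·17 + 3
17 = 5·3 + 2
3 = 1·2 + 1
2 = 2·1 + 0
Back-substitute:
1 = 3 − 2
1 = −17 + 6·3
1 = 6·7840 − 2767·17
So 17·(-2767) ≡ 1 (mod 7840), hence d ≡ -2767 ≡ 5073 (mod 7840).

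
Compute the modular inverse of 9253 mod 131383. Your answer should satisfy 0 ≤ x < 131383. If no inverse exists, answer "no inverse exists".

84853

Extended Euclidean algorithm:
131383 = 14·9253 + 1841
9253 = 5·1841 + 48
1841 = 38·48 + 17
48 = 2·17 + 14
17 = 1·14 + 3
14 = 4·3 + 2
3 = 1·2 + 1
2 = 2·1 + 0
gcd = 1, so the inverse exists. Back-substitute:
1 = 3 − 2
1 = −14 + 5·3
1 = 5·17 − 6·14
1 = −6·48 + 17·17
1 = 17·1841 − 652·48
1 = −652·9253 + 3277·1841
1 = 3277·131383 − 46530·9253
Hence 9253⁻¹ ≡ -46530 ≡ 84853 (mod 131383).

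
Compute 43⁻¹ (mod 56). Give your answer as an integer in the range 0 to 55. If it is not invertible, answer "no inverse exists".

Run Euclid on (56, 43):
56 = 1×43 + 13
43 = 3×13 + 4
13 = 3×4 + 1
4 = 4×1 + 0
The gcd is 1. Working backward:
1 = 13 − 3·4
1 = −3·43 + 10·13
1 = 10·56 − 13·43
So 43·(-13) ≡ 1 (mod 56), and -13 ≡ 43 (mod 56).

43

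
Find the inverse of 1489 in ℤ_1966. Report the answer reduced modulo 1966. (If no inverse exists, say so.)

1661

gcd(1966, 1489) by repeated division:
1966 = 1×1489 + 477
1489 = 3×477 + 58
477 = 8×58 + 13
58 = 4×13 + 6
13 = 2×6 + 1
6 = 6×1 + 0
gcd = 1, so the inverse exists. Back-substitute:
1 = 13 − 2·6
1 = −2·58 + 9·13
1 = 9·477 − 74·58
1 = −74·1489 + 231·477
1 = 231·1966 − 305·1489
Hence 1489⁻¹ ≡ -305 ≡ 1661 (mod 1966).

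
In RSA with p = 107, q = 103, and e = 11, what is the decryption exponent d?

983

φ(n) = (p−1)(q−1) = 106·102 = 10812.
Need d with 11·d ≡ 1 (mod 10812). Apply the extended Euclidean algorithm:
10812 = 982·11 + 10
11 = 1·10 + 1
10 = 10·1 + 0
Back-substitute:
1 = 11 − 10
1 = −10812 + 983·11
So 11·983 ≡ 1 (mod 10812), hence d = 983.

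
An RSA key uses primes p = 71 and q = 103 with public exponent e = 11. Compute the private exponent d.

φ(n) = (p−1)(q−1) = 70·102 = 7140.
Need d with 11·d ≡ 1 (mod 7140). Apply the extended Euclidean algorithm:
7140 = 649·11 + 1
11 = 11·1 + 0
Back-substitute:
1 = 7140 − 649·11
So 11·(-649) ≡ 1 (mod 7140), hence d ≡ -649 ≡ 6491 (mod 7140).

6491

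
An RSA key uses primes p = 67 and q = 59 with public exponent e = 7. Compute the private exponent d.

547

φ(n) = (p−1)(q−1) = 66·58 = 3828.
Need d with 7·d ≡ 1 (mod 3828). Apply the extended Euclidean algorithm:
3828 = 546×7 + 6
7 = 1×6 + 1
6 = 6×1 + 0
Back-substitute:
1 = 7 − 6
1 = −3828 + 547·7
So 7·547 ≡ 1 (mod 3828), hence d = 547.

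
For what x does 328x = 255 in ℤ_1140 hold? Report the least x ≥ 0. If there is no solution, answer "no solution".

no solution

gcd(328, 1140):
1140 = 3·328 + 156
328 = 2·156 + 16
156 = 9·16 + 12
16 = 1·12 + 4
12 = 3·4 + 0
gcd = 4, but 4 ∤ 255, so the congruence has no solution.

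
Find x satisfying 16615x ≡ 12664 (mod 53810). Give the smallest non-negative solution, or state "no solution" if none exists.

no solution

gcd(16615, 53810):
53810 = 3*16615 + 3965
16615 = 4*3965 + 755
3965 = 5*755 + 190
755 = 3*190 + 185
190 = 1*185 + 5
185 = 37*5 + 0
gcd = 5, but 5 ∤ 12664, so the congruence has no solution.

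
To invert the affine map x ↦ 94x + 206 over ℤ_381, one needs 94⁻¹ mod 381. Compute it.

304

Extended Euclidean algorithm:
381 = 4·94 + 5
94 = 18·5 + 4
5 = 1·4 + 1
4 = 4·1 + 0
Since gcd(94, 381) = 1, back-substitute to write 1 as a combination:
1 = 5 − 4
1 = −94 + 19·5
1 = 19·381 − 77·94
So 94·(-77) ≡ 1 (mod 381), and -77 ≡ 304 (mod 381).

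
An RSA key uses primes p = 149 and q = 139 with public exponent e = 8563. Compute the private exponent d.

φ(n) = (p−1)(q−1) = 148·138 = 20424.
Need d with 8563·d ≡ 1 (mod 20424). Apply the extended Euclidean algorithm:
20424 = 2*8563 + 3298
8563 = 2*3298 + 1967
3298 = 1*1967 + 1331
1967 = 1*1331 + 636
1331 = 2*636 + 59
636 = 10*59 + 46
59 = 1*46 + 13
46 = 3*13 + 7
13 = 1*7 + 6
7 = 1*6 + 1
6 = 6*1 + 0
Back-substitute:
1 = 7 − 6
1 = −13 + 2·7
1 = 2·46 − 7·13
1 = −7·59 + 9·46
1 = 9·636 − 97·59
1 = −97·1331 + 203·636
1 = 203·1967 − 300·1331
1 = −300·3298 + 503·1967
1 = 503·8563 − 1306·3298
1 = −1306·20424 + 3115·8563
So 8563·3115 ≡ 1 (mod 20424), hence d = 3115.

3115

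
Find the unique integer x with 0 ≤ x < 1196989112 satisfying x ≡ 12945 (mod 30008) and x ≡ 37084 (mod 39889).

1060645705

Write x = 12945 + 30008·k. Then 30008·k ≡ 37084 − 12945 ≡ 24139 (mod 39889).
Need 30008⁻¹ mod 39889. Extended Euclid on (39889, 30008):
39889 = 1*30008 + 9881
30008 = 3*9881 + 365
9881 = 27*365 + 26
365 = 14*26 + 1
26 = 26*1 + 0
Back-substitute:
1 = 365 − 14·26
1 = −14·9881 + 379·365
1 = 379·30008 − 1151·9881
1 = −1151·39889 + 1530·30008
30008⁻¹ ≡ 1530 (mod 39889), so k ≡ 1530·24139 ≡ 35345 (mod 39889).
x = 12945 + 30008·35345 = 1060645705.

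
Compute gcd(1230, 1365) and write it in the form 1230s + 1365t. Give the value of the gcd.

Repeated division:
1365 = 1·1230 + 135
1230 = 9·135 + 15
135 = 9·15 + 0
gcd(1230, 1365) = 15.
Back-substituting:
15 = 1230 − 9·135
15 = −9·1365 + 10·1230
So 15 = (-9)·1365 + (10)·1230.

15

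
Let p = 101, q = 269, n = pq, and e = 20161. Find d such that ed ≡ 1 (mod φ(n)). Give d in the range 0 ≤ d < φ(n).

19441

φ(n) = (p−1)(q−1) = 100·268 = 26800.
Need d with 20161·d ≡ 1 (mod 26800). Apply the extended Euclidean algorithm:
26800 = 1·20161 + 6639
20161 = 3·6639 + 244
6639 = 27·244 + 51
244 = 4·51 + 40
51 = 1·40 + 11
40 = 3·11 + 7
11 = 1·7 + 4
7 = 1·4 + 3
4 = 1·3 + 1
3 = 3·1 + 0
Back-substitute:
1 = 4 − 3
1 = −7 + 2·4
1 = 2·11 − 3·7
1 = −3·40 + 11·11
1 = 11·51 − 14·40
1 = −14·244 + 67·51
1 = 67·6639 − 1823·244
1 = −1823·20161 + 5536·6639
1 = 5536·26800 − 7359·20161
So 20161·(-7359) ≡ 1 (mod 26800), hence d ≡ -7359 ≡ 19441 (mod 26800).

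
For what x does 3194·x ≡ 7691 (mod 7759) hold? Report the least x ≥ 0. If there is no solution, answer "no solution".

First find gcd(3194, 7759):
7759 = 2·3194 + 1371
3194 = 2·1371 + 452
1371 = 3·452 + 15
452 = 30·15 + 2
15 = 7·2 + 1
2 = 2·1 + 0
gcd = 1, so a unique solution mod 7759 exists.
Back-substitute for the Bézout coefficients:
1 = 15 − 7·2
1 = −7·452 + 211·15
1 = 211·1371 − 640·452
1 = −640·3194 + 1491·1371
1 = 1491·7759 − 3622·3194
So 3194·(-3622) ≡ 1 (mod 7759), giving 3194⁻¹ ≡ 4137.
x ≡ 3194⁻¹·7691 ≡ 4137·7691 ≡ 5767 (mod 7759).

5767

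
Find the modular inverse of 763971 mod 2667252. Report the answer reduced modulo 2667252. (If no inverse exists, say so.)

Euclidean algorithm on 2667252, 763971:
2667252 = 3*763971 + 375339
763971 = 2*375339 + 13293
375339 = 28*13293 + 3135
13293 = 4*3135 + 753
3135 = 4*753 + 123
753 = 6*123 + 15
123 = 8*15 + 3
15 = 5*3 + 0
Since gcd = 3 > 1, 763971 is not a unit mod 2667252.

no inverse exists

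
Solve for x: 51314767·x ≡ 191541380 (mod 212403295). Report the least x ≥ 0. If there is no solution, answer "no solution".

First find gcd(51314767, 212403295):
212403295 = 4*51314767 + 7144227
51314767 = 7*7144227 + 1305178
7144227 = 5*1305178 + 618337
1305178 = 2*618337 + 68504
618337 = 9*68504 + 1801
68504 = 38*1801 + 66
1801 = 27*66 + 19
66 = 3*19 + 9
19 = 2*9 + 1
9 = 9*1 + 0
gcd = 1, so a unique solution mod 212403295 exists.
Back-substitute for the Bézout coefficients:
1 = 19 − 2·9
1 = −2·66 + 7·19
1 = 7·1801 − 191·66
1 = −191·68504 + 7265·1801
1 = 7265·618337 − 65576·68504
1 = −65576·1305178 + 138417·618337
1 = 138417·7144227 − 757661·1305178
1 = −757661·51314767 + 5442044·7144227
1 = 5442044·212403295 − 22525837·51314767
So 51314767·(-22525837) ≡ 1 (mod 212403295), giving 51314767⁻¹ ≡ 189877458.
x ≡ 51314767⁻¹·191541380 ≡ 189877458·191541380 ≡ 1968515 (mod 212403295).

1968515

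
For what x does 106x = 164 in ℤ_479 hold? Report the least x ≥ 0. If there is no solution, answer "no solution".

110

First find gcd(106, 479):
479 = 4*106 + 55
106 = 1*55 + 51
55 = 1*51 + 4
51 = 12*4 + 3
4 = 1*3 + 1
3 = 3*1 + 0
gcd = 1, so a unique solution mod 479 exists.
Back-substitute for the Bézout coefficients:
1 = 4 − 3
1 = −51 + 13·4
1 = 13·55 − 14·51
1 = −14·106 + 27·55
1 = 27·479 − 122·106
So 106·(-122) ≡ 1 (mod 479), giving 106⁻¹ ≡ 357.
x ≡ 106⁻¹·164 ≡ 357·164 ≡ 110 (mod 479).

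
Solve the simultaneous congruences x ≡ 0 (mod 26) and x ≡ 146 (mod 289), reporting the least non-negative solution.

3614

Write x = 0 + 26·k. Then 26·k ≡ 146 − 0 ≡ 146 (mod 289).
Need 26⁻¹ mod 289. Extended Euclid on (289, 26):
289 = 11*26 + 3
26 = 8*3 + 2
3 = 1*2 + 1
2 = 2*1 + 0
Back-substitute:
1 = 3 − 2
1 = −26 + 9·3
1 = 9·289 − 100·26
26⁻¹ ≡ 189 (mod 289), so k ≡ 189·146 ≡ 139 (mod 289).
x = 0 + 26·139 = 3614.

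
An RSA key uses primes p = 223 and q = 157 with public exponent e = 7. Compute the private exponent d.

9895

φ(n) = (p−1)(q−1) = 222·156 = 34632.
Need d with 7·d ≡ 1 (mod 34632). Apply the extended Euclidean algorithm:
34632 = 4947*7 + 3
7 = 2*3 + 1
3 = 3*1 + 0
Back-substitute:
1 = 7 − 2·3
1 = −2·34632 + 9895·7
So 7·9895 ≡ 1 (mod 34632), hence d = 9895.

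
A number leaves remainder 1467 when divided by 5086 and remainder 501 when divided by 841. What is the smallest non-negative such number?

Write x = 1467 + 5086·k. Then 5086·k ≡ 501 − 1467 ≡ 716 (mod 841).
Need 5086⁻¹ mod 841. Extended Euclid on (841, 40):
841 = 21·40 + 1
40 = 40·1 + 0
Back-substitute:
1 = 841 − 21·40
5086⁻¹ ≡ 820 (mod 841), so k ≡ 820·716 ≡ 102 (mod 841).
x = 1467 + 5086·102 = 520239.

520239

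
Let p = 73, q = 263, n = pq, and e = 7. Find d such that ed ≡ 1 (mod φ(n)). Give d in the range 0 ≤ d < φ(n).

2695

φ(n) = (p−1)(q−1) = 72·262 = 18864.
Need d with 7·d ≡ 1 (mod 18864). Apply the extended Euclidean algorithm:
18864 = 2694×7 + 6
7 = 1×6 + 1
6 = 6×1 + 0
Back-substitute:
1 = 7 − 6
1 = −18864 + 2695·7
So 7·2695 ≡ 1 (mod 18864), hence d = 2695.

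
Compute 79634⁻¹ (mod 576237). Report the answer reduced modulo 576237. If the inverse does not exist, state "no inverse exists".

Run Euclid on (576237, 79634):
576237 = 7·79634 + 18799
79634 = 4·18799 + 4438
18799 = 4·4438 + 1047
4438 = 4·1047 + 250
1047 = 4·250 + 47
250 = 5·47 + 15
47 = 3·15 + 2
15 = 7·2 + 1
2 = 2·1 + 0
gcd = 1, so the inverse exists. Back-substitute:
1 = 15 − 7·2
1 = −7·47 + 22·15
1 = 22·250 − 117·47
1 = −117·1047 + 490·250
1 = 490·4438 − 2077·1047
1 = −2077·18799 + 8798·4438
1 = 8798·79634 − 37269·18799
1 = −37269·576237 + 269681·79634
So 79634·269681 ≡ 1 (mod 576237).

269681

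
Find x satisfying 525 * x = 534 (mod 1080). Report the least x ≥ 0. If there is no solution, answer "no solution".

gcd(525, 1080):
1080 = 2·525 + 30
525 = 17·30 + 15
30 = 2·15 + 0
gcd = 15, but 15 ∤ 534, so the congruence has no solution.

no solution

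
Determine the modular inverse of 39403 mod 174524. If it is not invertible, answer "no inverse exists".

Compute gcd(39403, 174524):
174524 = 4×39403 + 16912
39403 = 2×16912 + 5579
16912 = 3×5579 + 175
5579 = 31×175 + 154
175 = 1×154 + 21
154 = 7×21 + 7
21 = 3×7 + 0
gcd(39403, 174524) = 7 ≠ 1, so 39403 has no multiplicative inverse modulo 174524.

no inverse exists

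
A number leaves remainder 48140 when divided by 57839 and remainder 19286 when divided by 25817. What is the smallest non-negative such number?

757102811

Write x = 48140 + 57839·k. Then 57839·k ≡ 19286 − 48140 ≡ 22780 (mod 25817).
Need 57839⁻¹ mod 25817. Extended Euclid on (25817, 6205):
25817 = 4·6205 + 997
6205 = 6·997 + 223
997 = 4·223 + 105
223 = 2·105 + 13
105 = 8·13 + 1
13 = 13·1 + 0
Back-substitute:
1 = 105 − 8·13
1 = −8·223 + 17·105
1 = 17·997 − 76·223
1 = −76·6205 + 473·997
1 = 473·25817 − 1968·6205
57839⁻¹ ≡ 23849 (mod 25817), so k ≡ 23849·22780 ≡ 13089 (mod 25817).
x = 48140 + 57839·13089 = 757102811.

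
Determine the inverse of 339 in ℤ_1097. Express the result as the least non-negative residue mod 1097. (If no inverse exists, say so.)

809

Run Euclid on (1097, 339):
1097 = 3*339 + 80
339 = 4*80 + 19
80 = 4*19 + 4
19 = 4*4 + 3
4 = 1*3 + 1
3 = 3*1 + 0
The gcd is 1. Working backward:
1 = 4 − 3
1 = −19 + 5·4
1 = 5·80 − 21·19
1 = −21·339 + 89·80
1 = 89·1097 − 288·339
Thus 339·(-288) ≡ 1 (mod 1097); reducing, -288 mod 1097 = 809.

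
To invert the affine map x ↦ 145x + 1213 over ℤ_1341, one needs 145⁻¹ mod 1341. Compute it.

37

Apply the Euclidean algorithm to 1341 and 145:
1341 = 9·145 + 36
145 = 4·36 + 1
36 = 36·1 + 0
The gcd is 1. Working backward:
1 = 145 − 4·36
1 = −4·1341 + 37·145
So 145·37 ≡ 1 (mod 1341).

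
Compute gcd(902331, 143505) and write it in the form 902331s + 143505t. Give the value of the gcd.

Apply Euclid's algorithm to 902331 and 143505:
902331 = 6×143505 + 41301
143505 = 3×41301 + 19602
41301 = 2×19602 + 2097
19602 = 9×2097 + 729
2097 = 2×729 + 639
729 = 1×639 + 90
639 = 7×90 + 9
90 = 10×9 + 0
gcd(902331, 143505) = 9.
Back-substituting:
9 = 639 − 7·90
9 = −7·729 + 8·639
9 = 8·2097 − 23·729
9 = −23·19602 + 215·2097
9 = 215·41301 − 453·19602
9 = −453·143505 + 1574·41301
9 = 1574·902331 − 9897·143505
So 9 = (1574)·902331 + (-9897)·143505.

9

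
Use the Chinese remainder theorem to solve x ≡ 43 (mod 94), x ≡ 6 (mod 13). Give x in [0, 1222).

Write x = 43 + 94·k. Then 94·k ≡ 6 − 43 ≡ 2 (mod 13).
Need 94⁻¹ mod 13. Extended Euclid on (13, 3):
13 = 4·3 + 1
3 = 3·1 + 0
Back-substitute:
1 = 13 − 4·3
94⁻¹ ≡ 9 (mod 13), so k ≡ 9·2 ≡ 5 (mod 13).
x = 43 + 94·5 = 513.

513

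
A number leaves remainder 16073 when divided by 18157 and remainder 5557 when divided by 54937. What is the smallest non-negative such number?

Write x = 16073 + 18157·k. Then 18157·k ≡ 5557 − 16073 ≡ 44421 (mod 54937).
Need 18157⁻¹ mod 54937. Extended Euclid on (54937, 18157):
54937 = 3*18157 + 466
18157 = 38*466 + 449
466 = 1*449 + 17
449 = 26*17 + 7
17 = 2*7 + 3
7 = 2*3 + 1
3 = 3*1 + 0
Back-substitute:
1 = 7 − 2·3
1 = −2·17 + 5·7
1 = 5·449 − 132·17
1 = −132·466 + 137·449
1 = 137·18157 − 5338·466
1 = −5338·54937 + 16151·18157
18157⁻¹ ≡ 16151 (mod 54937), so k ≡ 16151·44421 ≡ 21288 (mod 54937).
x = 16073 + 18157·21288 = 386542289.

386542289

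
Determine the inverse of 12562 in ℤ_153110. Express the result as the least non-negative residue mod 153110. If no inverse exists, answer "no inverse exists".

no inverse exists

Compute gcd(12562, 153110):
153110 = 12×12562 + 2366
12562 = 5×2366 + 732
2366 = 3×732 + 170
732 = 4×170 + 52
170 = 3×52 + 14
52 = 3×14 + 10
14 = 1×10 + 4
10 = 2×4 + 2
4 = 2×2 + 0
gcd(12562, 153110) = 2 ≠ 1, so 12562 has no multiplicative inverse modulo 153110.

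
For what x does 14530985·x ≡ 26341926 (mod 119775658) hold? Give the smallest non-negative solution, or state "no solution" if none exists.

60012136

First find gcd(14530985, 119775658):
119775658 = 8×14530985 + 3527778
14530985 = 4×3527778 + 419873
3527778 = 8×419873 + 168794
419873 = 2×168794 + 82285
168794 = 2×82285 + 4224
82285 = 19×4224 + 2029
4224 = 2×2029 + 166
2029 = 12×166 + 37
166 = 4×37 + 18
37 = 2×18 + 1
18 = 18×1 + 0
gcd = 1, so a unique solution mod 119775658 exists.
Back-substitute for the Bézout coefficients:
1 = 37 − 2·18
1 = −2·166 + 9·37
1 = 9·2029 − 110·166
1 = −110·4224 + 229·2029
1 = 229·82285 − 4461·4224
1 = −4461·168794 + 9151·82285
1 = 9151·419873 − 22763·168794
1 = −22763·3527778 + 191255·419873
1 = 191255·14530985 − 787783·3527778
1 = −787783·119775658 + 6493519·14530985
So 14530985·(6493519) ≡ 1 (mod 119775658), giving 14530985⁻¹ ≡ 6493519.
x ≡ 14530985⁻¹·26341926 ≡ 6493519·26341926 ≡ 60012136 (mod 119775658).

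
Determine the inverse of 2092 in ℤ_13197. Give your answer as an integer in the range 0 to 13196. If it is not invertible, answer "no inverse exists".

Run Euclid on (13197, 2092):
13197 = 6×2092 + 645
2092 = 3×645 + 157
645 = 4×157 + 17
157 = 9×17 + 4
17 = 4×4 + 1
4 = 4×1 + 0
The gcd is 1. Working backward:
1 = 17 − 4·4
1 = −4·157 + 37·17
1 = 37·645 − 152·157
1 = −152·2092 + 493·645
1 = 493·13197 − 3110·2092
So 2092·(-3110) ≡ 1 (mod 13197), and -3110 ≡ 10087 (mod 13197).

10087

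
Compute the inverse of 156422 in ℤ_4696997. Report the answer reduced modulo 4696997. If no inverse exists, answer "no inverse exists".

gcd(4696997, 156422) by repeated division:
4696997 = 30*156422 + 4337
156422 = 36*4337 + 290
4337 = 14*290 + 277
290 = 1*277 + 13
277 = 21*13 + 4
13 = 3*4 + 1
4 = 4*1 + 0
The gcd is 1. Working backward:
1 = 13 − 3·4
1 = −3·277 + 64·13
1 = 64·290 − 67·277
1 = −67·4337 + 1002·290
1 = 1002·156422 − 36139·4337
1 = −36139·4696997 + 1085172·156422
So 156422·1085172 ≡ 1 (mod 4696997).

1085172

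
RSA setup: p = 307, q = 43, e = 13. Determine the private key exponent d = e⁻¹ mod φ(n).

7909

φ(n) = (p−1)(q−1) = 306·42 = 12852.
Need d with 13·d ≡ 1 (mod 12852). Apply the extended Euclidean algorithm:
12852 = 988·13 + 8
13 = 1·8 + 5
8 = 1·5 + 3
5 = 1·3 + 2
3 = 1·2 + 1
2 = 2·1 + 0
Back-substitute:
1 = 3 − 2
1 = −5 + 2·3
1 = 2·8 − 3·5
1 = −3·13 + 5·8
1 = 5·12852 − 4943·13
So 13·(-4943) ≡ 1 (mod 12852), hence d ≡ -4943 ≡ 7909 (mod 12852).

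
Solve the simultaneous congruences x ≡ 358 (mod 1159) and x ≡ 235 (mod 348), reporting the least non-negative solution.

142915

Write x = 358 + 1159·k. Then 1159·k ≡ 235 − 358 ≡ 225 (mod 348).
Need 1159⁻¹ mod 348. Extended Euclid on (348, 115):
348 = 3·115 + 3
115 = 38·3 + 1
3 = 3·1 + 0
Back-substitute:
1 = 115 − 38·3
1 = −38·348 + 115·115
1159⁻¹ ≡ 115 (mod 348), so k ≡ 115·225 ≡ 123 (mod 348).
x = 358 + 1159·123 = 142915.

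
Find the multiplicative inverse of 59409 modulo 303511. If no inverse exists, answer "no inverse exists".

Extended Euclidean algorithm:
303511 = 5*59409 + 6466
59409 = 9*6466 + 1215
6466 = 5*1215 + 391
1215 = 3*391 + 42
391 = 9*42 + 13
42 = 3*13 + 3
13 = 4*3 + 1
3 = 3*1 + 0
Since gcd(59409, 303511) = 1, back-substitute to write 1 as a combination:
1 = 13 − 4·3
1 = −4·42 + 13·13
1 = 13·391 − 121·42
1 = −121·1215 + 376·391
1 = 376·6466 − 2001·1215
1 = −2001·59409 + 18385·6466
1 = 18385·303511 − 93926·59409
Thus 59409·(-93926) ≡ 1 (mod 303511); reducing, -93926 mod 303511 = 209585.

209585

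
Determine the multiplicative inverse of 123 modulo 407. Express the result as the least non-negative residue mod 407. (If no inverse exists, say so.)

Apply the Euclidean algorithm to 407 and 123:
407 = 3*123 + 38
123 = 3*38 + 9
38 = 4*9 + 2
9 = 4*2 + 1
2 = 2*1 + 0
gcd = 1, so the inverse exists. Back-substitute:
1 = 9 − 4·2
1 = −4·38 + 17·9
1 = 17·123 − 55·38
1 = −55·407 + 182·123
So 123·182 ≡ 1 (mod 407).

182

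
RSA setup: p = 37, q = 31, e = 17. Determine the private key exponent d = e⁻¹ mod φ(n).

φ(n) = (p−1)(q−1) = 36·30 = 1080.
Need d with 17·d ≡ 1 (mod 1080). Apply the extended Euclidean algorithm:
1080 = 63·17 + 9
17 = 1·9 + 8
9 = 1·8 + 1
8 = 8·1 + 0
Back-substitute:
1 = 9 − 8
1 = −17 + 2·9
1 = 2·1080 − 127·17
So 17·(-127) ≡ 1 (mod 1080), hence d ≡ -127 ≡ 953 (mod 1080).

953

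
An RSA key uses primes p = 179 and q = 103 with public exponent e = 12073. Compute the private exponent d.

13861

φ(n) = (p−1)(q−1) = 178·102 = 18156.
Need d with 12073·d ≡ 1 (mod 18156). Apply the extended Euclidean algorithm:
18156 = 1*12073 + 6083
12073 = 1*6083 + 5990
6083 = 1*5990 + 93
5990 = 64*93 + 38
93 = 2*38 + 17
38 = 2*17 + 4
17 = 4*4 + 1
4 = 4*1 + 0
Back-substitute:
1 = 17 − 4·4
1 = −4·38 + 9·17
1 = 9·93 − 22·38
1 = −22·5990 + 1417·93
1 = 1417·6083 − 1439·5990
1 = −1439·12073 + 2856·6083
1 = 2856·18156 − 4295·12073
So 12073·(-4295) ≡ 1 (mod 18156), hence d ≡ -4295 ≡ 13861 (mod 18156).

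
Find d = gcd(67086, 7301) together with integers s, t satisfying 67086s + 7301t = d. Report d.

1

Apply Euclid's algorithm to 67086 and 7301:
67086 = 9×7301 + 1377
7301 = 5×1377 + 416
1377 = 3×416 + 129
416 = 3×129 + 29
129 = 4×29 + 13
29 = 2×13 + 3
13 = 4×3 + 1
3 = 3×1 + 0
gcd(67086, 7301) = 1.
Express as a combination:
1 = 13 − 4·3
1 = −4·29 + 9·13
1 = 9·129 − 40·29
1 = −40·416 + 129·129
1 = 129·1377 − 427·416
1 = −427·7301 + 2264·1377
1 = 2264·67086 − 20803·7301
So 1 = (2264)·67086 + (-20803)·7301.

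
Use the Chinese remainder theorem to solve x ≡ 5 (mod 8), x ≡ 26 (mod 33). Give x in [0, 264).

Write x = 5 + 8·k. Then 8·k ≡ 26 − 5 ≡ 21 (mod 33).
Need 8⁻¹ mod 33. Extended Euclid on (33, 8):
33 = 4*8 + 1
8 = 8*1 + 0
Back-substitute:
1 = 33 − 4·8
8⁻¹ ≡ 29 (mod 33), so k ≡ 29·21 ≡ 15 (mod 33).
x = 5 + 8·15 = 125.

125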